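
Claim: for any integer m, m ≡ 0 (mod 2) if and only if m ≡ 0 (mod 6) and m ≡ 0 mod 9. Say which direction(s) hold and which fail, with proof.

Only the converse holds.

Forward direction. This fails: m = 2 gives 2 ≡ 0 (mod 2) but 2 ≡ 2 (mod 6), so the conjunction on the right does not hold.

Converse. If m ≡ 0 (mod 6) and m ≡ 0 (mod 9), then by the Chinese remainder theorem m ≡ 0 (mod 18). Since 0 ≡ 0 (mod 2) and 2 ∣ 18, we get m ≡ 0 (mod 2).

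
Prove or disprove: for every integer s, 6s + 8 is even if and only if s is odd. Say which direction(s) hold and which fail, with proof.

Only the converse holds.

Converse. Suppose s is odd. Since 6 is even, 6s is even for every s, so 6s + 8 has the same parity as 8, which is even. Hence 6s + 8 is even.

Forward direction. This fails: take s = 2. Then 6s + 8 = 20, which is even, yet s = 2 is even, not odd.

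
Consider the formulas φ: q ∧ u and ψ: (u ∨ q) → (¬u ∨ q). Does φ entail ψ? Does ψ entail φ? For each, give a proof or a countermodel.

Not equivalent: only (⇒) holds.

Forward direction. Assume the antecedent. If q is true, (u ∨ q) → (¬u ∨ q) reduces to true regardless of the other variables. If q is false, the antecedent cannot hold. Either way (u ∨ q) → (¬u ∨ q) holds.

Converse. This fails. Under q = F, u = F, the left side is false but the right side is true.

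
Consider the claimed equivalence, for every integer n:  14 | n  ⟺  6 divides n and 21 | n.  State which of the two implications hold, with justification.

[⇒] This fails: take n = 14. Certainly 14 ∣ 14, but 6 ∤ 14.

[⇐] Suppose 6 ∣ n and 21 ∣ n. Any common multiple of 6 and 21 is a multiple of their lcm; here lcm(6, 21) = 6·21/gcd(6, 21) = 126/3 = 42, so 42 ∣ n. Since 14 ∣ 42, it follows that 14 ∣ n.

The forward direction fails; the converse holds.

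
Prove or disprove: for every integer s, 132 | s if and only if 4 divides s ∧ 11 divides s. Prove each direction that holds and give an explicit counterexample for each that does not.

(⇒) If 132 ∣ s, write s = 132q. Since 132 = 33·4, s = 4·(33q), so 4 ∣ s; and since 132 = 12·11, s = 11·(12q), so 11 ∣ s.

(⇐) This fails: take s = 44. Both 4 ∣ 44 and 11 ∣ 44, yet 44 is not a multiple of 132 (since 44 = 0·132 + 44), so 132 ∤ 44.

Only the forward direction holds.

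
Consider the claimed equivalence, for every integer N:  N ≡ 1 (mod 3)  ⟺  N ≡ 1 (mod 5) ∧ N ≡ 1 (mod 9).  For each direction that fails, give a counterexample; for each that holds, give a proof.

(⇐) If N ≡ 1 (mod 5) and N ≡ 1 (mod 9), then by the Chinese remainder theorem N ≡ 1 (mod 45). Since 1 ≡ 1 (mod 3) and 3 ∣ 45, we get N ≡ 1 (mod 3).

(⇒) This fails: N = 34 gives 34 ≡ 1 (mod 3) but 34 ≡ 4 (mod 5), so the conjunction on the right does not hold.

Only the converse holds.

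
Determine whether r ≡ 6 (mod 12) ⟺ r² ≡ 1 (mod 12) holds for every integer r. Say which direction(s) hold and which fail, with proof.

(⟹) This fails: take r = 6. Then 6 ≡ 6 (mod 12), but 6² = 36 ≡ 0 (mod 12), not 1.

(⟸) This fails: take r = 1. Then 1² = 1 ≡ 1 (mod 12), yet 1 ≡ 1 (mod 12), not 6.

(⇒) fails and (⇐) fails.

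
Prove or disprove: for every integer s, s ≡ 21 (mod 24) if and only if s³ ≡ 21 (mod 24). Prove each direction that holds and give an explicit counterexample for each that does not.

The biconditional holds.

(→) Suppose s ≡ 21 (mod 24). Write s = 24j + 21. Then (24j + 21)³ = 13824j³ + 36288j² + 31752j + 9261 = 24(576j³ + 1512j² + 1323j + 385) + 21, so s³ ≡ 21 (mod 24).

(←) Conversely, suppose s³ ≡ 21 (mod 24). The only residue r in {0, …, 23} with r³ ≡ 21 (mod 24) is r = 21, so s ≡ 21 (mod 24).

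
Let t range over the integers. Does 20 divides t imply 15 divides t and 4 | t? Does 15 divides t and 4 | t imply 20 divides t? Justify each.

The forward direction fails; the converse holds.

[⇒] This fails: take t = 20. Certainly 20 ∣ 20, but 15 ∤ 20.

[⇐] Suppose 15 ∣ t and 4 ∣ t. Any common multiple of 15 and 4 is a multiple of their lcm; here gcd(15, 4) = 1, so lcm(15, 4) = 15·4 = 60, so 60 ∣ t. Since 20 ∣ 60, it follows that 20 ∣ t.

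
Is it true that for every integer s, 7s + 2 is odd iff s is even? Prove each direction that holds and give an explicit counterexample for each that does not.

Both directions fail.

Forward direction. This fails: s = 5 gives 7s + 2 = 37, which is odd, but 5 is odd, not even.

Converse. This also fails: s = 6 is even, but 7s + 2 = 44 is even, not odd.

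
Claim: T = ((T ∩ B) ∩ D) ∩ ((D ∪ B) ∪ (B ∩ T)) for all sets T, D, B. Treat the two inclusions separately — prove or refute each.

(⟹) This inclusion fails. Take T = {1}, D = ∅, B = ∅; then 1 ∈ T but 1 ∉ ((T ∩ B) ∩ D) ∩ ((D ∪ B) ∪ (B ∩ T)).

(⟸) Let x ∈ ((T ∩ B) ∩ D) ∩ ((D ∪ B) ∪ (B ∩ T)). Then x ∈ T ∩ D ∩ B, from which x ∈ T.

(⊆) fails; (⊇) holds.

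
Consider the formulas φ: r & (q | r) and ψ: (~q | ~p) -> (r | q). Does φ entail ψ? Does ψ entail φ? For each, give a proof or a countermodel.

(→) Assume the antecedent. If p is true, the antecedent forces (p = T, r = T, q = F) or (p = T, r = T, q = T), and (~q | ~p) -> (r | q) holds there. If p is false, the antecedent forces (p = F, r = T, q = F) or (p = F, r = T, q = T), and (~q | ~p) -> (r | q) holds there. Either way (~q | ~p) -> (r | q) holds.

(←) This fails. Under p = F, r = F, q = T, the left side is false but the right side is true.

Not equivalent: only (⇒) holds.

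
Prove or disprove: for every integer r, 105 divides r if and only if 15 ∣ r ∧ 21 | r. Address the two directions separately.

[⇒] If 105 ∣ r, write r = 105q. Since 105 = 7·15, r = 15·(7q), so 15 ∣ r; and since 105 = 5·21, r = 21·(5q), so 21 ∣ r.

[⇐] Suppose 15 ∣ r and 21 ∣ r. Any common multiple of 15 and 21 is a multiple of their lcm; here lcm(15, 21) = 15·21/gcd(15, 21) = 315/3 = 105, so 105 ∣ r.

Both implications hold.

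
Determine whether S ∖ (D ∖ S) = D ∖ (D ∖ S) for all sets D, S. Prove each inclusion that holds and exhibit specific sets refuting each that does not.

(⟹) This inclusion fails. Take D = ∅, S = {1}; then 1 ∈ S ∖ (D ∖ S) but 1 ∉ D ∖ (D ∖ S).

(⟸) Let x ∈ D ∖ (D ∖ S). Then x ∈ D ∩ S, from which x ∈ S ∖ (D ∖ S).

The sets are not equal: only the reverse inclusion holds.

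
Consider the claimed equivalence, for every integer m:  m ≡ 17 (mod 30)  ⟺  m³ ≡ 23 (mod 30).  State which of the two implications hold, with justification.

Forward direction. Suppose m ≡ 17 (mod 30). Write m = 30j + 17. Then (30j + 17)³ = 27000j³ + 45900j² + 26010j + 4913 = 30(900j³ + 1530j² + 867j + 163) + 23, so m³ ≡ 23 (mod 30).

Converse. Suppose m³ ≡ 23 (mod 30). The only residue r in {0, …, 29} with r³ ≡ 23 (mod 30) is r = 17, so m ≡ 17 (mod 30).

Both directions hold.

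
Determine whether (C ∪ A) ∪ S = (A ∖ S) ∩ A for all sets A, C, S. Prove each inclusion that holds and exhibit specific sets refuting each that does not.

(⊆) fails; (⊇) holds.

Reverse inclusion. Let x ∈ (A ∖ S) ∩ A. Then either x ∈ A and x ∉ C, S; or x ∈ A ∩ C and x ∉ S. In each case x ∈ (C ∪ A) ∪ S, so (A ∖ S) ∩ A ⊆ (C ∪ A) ∪ S.

Forward inclusion. This inclusion fails. Take A = ∅, C = {1}, S = ∅; then 1 ∈ (C ∪ A) ∪ S but 1 ∉ (A ∖ S) ∩ A.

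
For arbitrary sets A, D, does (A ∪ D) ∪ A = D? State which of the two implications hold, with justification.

(⊆) fails; (⊇) holds.

Forward inclusion. This inclusion fails. Take A = {1}, D = ∅; then 1 ∈ (A ∪ D) ∪ A but 1 ∉ D.

Reverse inclusion. Let x ∈ D. Then either x ∈ D and x ∉ A; or x ∈ A ∩ D. In each case x ∈ (A ∪ D) ∪ A, so D ⊆ (A ∪ D) ∪ A.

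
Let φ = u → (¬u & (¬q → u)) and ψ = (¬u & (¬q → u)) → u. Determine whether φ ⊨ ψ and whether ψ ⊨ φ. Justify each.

[⇒] This fails. Under u = F, q = T, the left side is true but the right side is false.

[⇐] This fails. Under u = T, q = F, the left side is false but the right side is true.

Neither implication holds.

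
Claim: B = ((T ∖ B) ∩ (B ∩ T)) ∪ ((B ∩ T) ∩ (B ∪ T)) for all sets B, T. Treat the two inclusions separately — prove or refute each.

(⊆) fails; (⊇) holds.

(⟹) This inclusion fails. Take B = {1}, T = ∅; then 1 ∈ B but 1 ∉ ((T ∖ B) ∩ (B ∩ T)) ∪ ((B ∩ T) ∩ (B ∪ T)).

(⟸) Let x ∈ ((T ∖ B) ∩ (B ∩ T)) ∪ ((B ∩ T) ∩ (B ∪ T)). Then x ∈ B ∩ T, from which x ∈ B.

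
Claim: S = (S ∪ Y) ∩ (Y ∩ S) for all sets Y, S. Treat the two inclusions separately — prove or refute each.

(⟹) This inclusion fails. Take Y = ∅, S = {1}; then 1 ∈ S but 1 ∉ (S ∪ Y) ∩ (Y ∩ S).

(⟸) Let x ∈ (S ∪ Y) ∩ (Y ∩ S). Then x ∈ Y ∩ S, from which x ∈ S.

Only the reverse inclusion holds.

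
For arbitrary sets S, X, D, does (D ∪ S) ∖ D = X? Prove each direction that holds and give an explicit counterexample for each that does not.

Neither inclusion holds.

(⊆) This inclusion fails. Take S = {1}, X = ∅, D = ∅; then 1 ∈ (D ∪ S) ∖ D but 1 ∉ X.

(⊇) This inclusion fails. Take S = ∅, X = {1}, D = ∅; then 1 ∈ X but 1 ∉ (D ∪ S) ∖ D.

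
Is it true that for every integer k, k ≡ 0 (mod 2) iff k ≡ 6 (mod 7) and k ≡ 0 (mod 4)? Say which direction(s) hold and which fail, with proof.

(⟸) If k ≡ 6 (mod 7) and k ≡ 0 (mod 4), then by the Chinese remainder theorem k ≡ 20 (mod 28). Since 20 ≡ 0 (mod 2) and 2 ∣ 28, we get k ≡ 0 (mod 2).

(⟹) This fails: k = 0 gives 0 ≡ 0 (mod 2) but 0 ≡ 0 (mod 7), so the conjunction on the right does not hold.

(⇒) fails; (⇐) holds.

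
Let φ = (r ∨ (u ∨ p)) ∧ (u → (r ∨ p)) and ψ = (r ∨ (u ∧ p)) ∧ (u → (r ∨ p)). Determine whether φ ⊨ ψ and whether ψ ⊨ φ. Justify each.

(⇒) This fails. Under u = F, r = F, p = T, the left side is true but the right side is false.

(⇐) Assume the antecedent. If r is true, (r ∨ (u ∨ p)) ∧ (u → (r ∨ p)) reduces to true regardless of the other variables. If r is false, the antecedent forces (u = T, r = F, p = T), and (r ∨ (u ∨ p)) ∧ (u → (r ∨ p)) holds there. Either way (r ∨ (u ∨ p)) ∧ (u → (r ∨ p)) holds.

Not equivalent: only (⇐) holds.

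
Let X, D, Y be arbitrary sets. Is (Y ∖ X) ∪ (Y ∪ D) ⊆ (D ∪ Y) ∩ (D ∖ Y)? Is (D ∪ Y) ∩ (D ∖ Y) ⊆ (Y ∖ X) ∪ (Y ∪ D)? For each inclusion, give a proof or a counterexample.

(⊆) This inclusion fails. Take X = ∅, D = ∅, Y = {1}; then 1 ∈ (Y ∖ X) ∪ (Y ∪ D) but 1 ∉ (D ∪ Y) ∩ (D ∖ Y).

(⊇) Let x ∈ (D ∪ Y) ∩ (D ∖ Y). Then either x ∈ D and x ∉ X, Y; or x ∈ X ∩ D and x ∉ Y. In each case x ∈ (Y ∖ X) ∪ (Y ∪ D), so (D ∪ Y) ∩ (D ∖ Y) ⊆ (Y ∖ X) ∪ (Y ∪ D).

Only the reverse inclusion holds.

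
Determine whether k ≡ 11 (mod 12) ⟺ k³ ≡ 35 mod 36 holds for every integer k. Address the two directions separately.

Forward direction. Suppose k ≡ 11 (mod 12). Working modulo 36, k ∈ {11, 23, 35}; for each such r, r³ ≡ 35 (mod 36).

Converse. The residues r modulo 36 with r³ ≡ 35 (mod 36) are exactly {11, 23, 35}, and each is ≡ 11 (mod 12).

Both directions hold; the statement is true.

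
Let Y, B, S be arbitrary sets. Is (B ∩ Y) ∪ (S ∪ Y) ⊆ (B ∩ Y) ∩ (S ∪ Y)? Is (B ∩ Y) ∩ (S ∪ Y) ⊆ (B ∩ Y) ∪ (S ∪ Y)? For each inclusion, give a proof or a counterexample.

Forward inclusion. This inclusion fails. Take Y = {1}, B = ∅, S = ∅; then 1 ∈ (B ∩ Y) ∪ (S ∪ Y) but 1 ∉ (B ∩ Y) ∩ (S ∪ Y).

Reverse inclusion. Let x ∈ (B ∩ Y) ∩ (S ∪ Y). Then either x ∈ Y ∩ B and x ∉ S; or x ∈ Y ∩ B ∩ S. In each case x ∈ (B ∩ Y) ∪ (S ∪ Y), so (B ∩ Y) ∩ (S ∪ Y) ⊆ (B ∩ Y) ∪ (S ∪ Y).

(⊆) fails; (⊇) holds.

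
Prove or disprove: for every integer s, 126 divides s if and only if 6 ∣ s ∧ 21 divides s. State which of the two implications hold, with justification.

(⟸) This fails: take s = 42. Both 6 ∣ 42 and 21 ∣ 42, yet 42 is not a multiple of 126 (since 42 = 0·126 + 42), so 126 ∤ 42.

(⟹) If 126 ∣ s, write s = 126q. Since 126 = 21·6, s = 6·(21q), so 6 ∣ s; and since 126 = 6·21, s = 21·(6q), so 21 ∣ s.

Not equivalent: only (⇒) holds.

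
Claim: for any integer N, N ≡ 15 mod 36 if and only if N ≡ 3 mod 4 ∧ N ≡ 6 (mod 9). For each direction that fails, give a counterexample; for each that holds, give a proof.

Equivalent; both directions hold.

[⇒] Suppose N ≡ 15 (mod 36); write N = 36j + 15. Since 4 ∣ 36, reducing mod 4 gives N ≡ 15 ≡ 3 (mod 4); since 9 ∣ 36, reducing mod 9 gives N ≡ 15 ≡ 6 (mod 9).

[⇐] Conversely, if N ≡ 3 (mod 4) and N ≡ 6 (mod 9), then by the Chinese remainder theorem N ≡ 15 (mod 36). This is exactly N ≡ 15 (mod 36).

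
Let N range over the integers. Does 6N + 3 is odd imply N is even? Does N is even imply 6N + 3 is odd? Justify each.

(⇒) fails; (⇐) holds.

(←) Suppose N is even. Since 6 is even, 6N is even for every N, so 6N + 3 has the same parity as 3, which is odd. Hence 6N + 3 is odd.

(→) This fails: take N = 7. Then 6N + 3 = 45, which is odd, yet N = 7 is odd, not even.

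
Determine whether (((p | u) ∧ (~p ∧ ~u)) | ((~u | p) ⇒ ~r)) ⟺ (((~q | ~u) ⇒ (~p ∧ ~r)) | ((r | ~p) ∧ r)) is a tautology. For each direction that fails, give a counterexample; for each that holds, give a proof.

(⇒) fails and (⇐) fails.

(⟹) This fails. Under p = T, u = F, r = F, q = F, the left side is true but the right side is false.

(⟸) This fails. Under p = F, u = F, r = T, q = F, the left side is false but the right side is true.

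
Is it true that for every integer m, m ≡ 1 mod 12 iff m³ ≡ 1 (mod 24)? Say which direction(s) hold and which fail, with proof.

(⟹) This fails: take m = 13. Then 13 ≡ 1 (mod 12), but 13³ = 2197 ≡ 13 (mod 24), not 1.

(⟸) Conversely, the residues r modulo 24 with r³ ≡ 1 (mod 24) are exactly {1}, and each is ≡ 1 (mod 12).

(⇒) fails; (⇐) holds.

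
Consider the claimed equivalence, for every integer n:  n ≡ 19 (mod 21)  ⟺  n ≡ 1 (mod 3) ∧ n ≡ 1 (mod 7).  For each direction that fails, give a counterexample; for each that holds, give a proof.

(→) This fails: n = 19 gives 19 ≡ 19 (mod 21) but 19 ≡ 5 (mod 7), so the conjunction on the right does not hold.

(←) This fails: n = 1 satisfies both congruences on the right (1 ≡ 1 mod 3 and 1 ≡ 1 mod 7) yet 1 ≡ 1 (mod 21), not 19.

Both directions fail.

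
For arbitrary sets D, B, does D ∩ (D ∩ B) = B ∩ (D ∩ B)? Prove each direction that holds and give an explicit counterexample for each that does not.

(⟹) Let x ∈ D ∩ (D ∩ B). Then x ∈ D ∩ B, from which x ∈ B ∩ (D ∩ B).

(⟸) Let x ∈ B ∩ (D ∩ B). Then x ∈ D ∩ B, from which x ∈ D ∩ (D ∩ B).

Both inclusions hold.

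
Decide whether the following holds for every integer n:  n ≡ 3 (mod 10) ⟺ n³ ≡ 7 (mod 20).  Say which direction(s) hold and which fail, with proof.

Not equivalent: only (⇐) holds.

(→) This fails: take n = 13. Then 13 ≡ 3 (mod 10), but 13³ = 2197 ≡ 17 (mod 20), not 7.

(←) Conversely, the residues r modulo 20 with r³ ≡ 7 (mod 20) are exactly {3}, and each is ≡ 3 (mod 10).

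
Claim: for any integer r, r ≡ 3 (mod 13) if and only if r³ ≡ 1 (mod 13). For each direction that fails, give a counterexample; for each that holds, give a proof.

(→) Suppose r ≡ 3 (mod 13). Write r = 13j + 3. Then (13j + 3)³ = 2197j³ + 1521j² + 351j + 27 = 13(169j³ + 117j² + 27j + 2) + 1, so r³ ≡ 1 (mod 13).

(←) This fails: take r = 1. Then 1³ = 1 ≡ 1 (mod 13), yet 1 ≡ 1 (mod 13), not 3.

The forward direction holds; the converse fails.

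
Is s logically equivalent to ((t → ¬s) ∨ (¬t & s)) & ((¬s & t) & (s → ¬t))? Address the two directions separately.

Forward direction. This fails. Under t = F, s = T, the left side is true but the right side is false.

Converse. This fails. Under t = T, s = F, the left side is false but the right side is true.

Neither direction holds.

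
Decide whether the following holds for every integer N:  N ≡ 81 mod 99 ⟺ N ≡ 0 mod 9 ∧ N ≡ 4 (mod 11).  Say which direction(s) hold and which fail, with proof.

(→) Suppose N ≡ 81 (mod 99); write N = 99j + 81. Since 9 ∣ 99, reducing mod 9 gives N ≡ 81 ≡ 0 (mod 9); since 11 ∣ 99, reducing mod 11 gives N ≡ 81 ≡ 4 (mod 11).

(←) Conversely, if N ≡ 0 (mod 9) and N ≡ 4 (mod 11), then by the Chinese remainder theorem N ≡ 81 (mod 99). This is exactly N ≡ 81 (mod 99).

Equivalent; both directions hold.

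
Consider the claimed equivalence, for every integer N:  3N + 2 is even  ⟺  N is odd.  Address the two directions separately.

[⇒] This fails: N = 0 gives 3N + 2 = 2, which is even, but 0 is even, not odd.

[⇐] This also fails: N = 5 is odd, but 3N + 2 = 17 is odd, not even.

(⇒) fails and (⇐) fails.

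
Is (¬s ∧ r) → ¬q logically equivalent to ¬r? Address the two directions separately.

Only the converse holds.

Forward direction. This fails. Under r = T, s = F, q = F, the left side is true but the right side is false.

Converse. Assume the antecedent. If r is true, the antecedent cannot hold. If r is false, (¬s ∧ r) → ¬q reduces to true regardless of the other variables. Either way (¬s ∧ r) → ¬q holds.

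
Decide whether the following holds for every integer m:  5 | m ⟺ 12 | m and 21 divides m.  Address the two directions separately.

(→) This fails: take m = 5. Certainly 5 ∣ 5, but 12 ∤ 5.

(←) This fails: take m = 84. Both 12 ∣ 84 and 21 ∣ 84, yet 84 is not a multiple of 5 (since 84 = 16·5 + 4), so 5 ∤ 84.

(⇒) fails and (⇐) fails.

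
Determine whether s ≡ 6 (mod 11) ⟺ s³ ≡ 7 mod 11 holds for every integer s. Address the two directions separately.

Both directions hold; the statement is true.

[⇒] Suppose s ≡ 6 (mod 11). Write s = 11j + 6. Then (11j + 6)³ = 1331j³ + 2178j² + 1188j + 216 = 11(121j³ + 198j² + 108j + 19) + 7, so s³ ≡ 7 (mod 11).

[⇐] For the converse, argue contrapositively. If s ≢ 6 (mod 11), then s is congruent to one of 0, 1, 2, 3, 4, 5, 7, 8, 9, 10 modulo 11, and these give s³ ≡ 0, 1, 8, 5, 9, 4, 2, 6, 3, 10 respectively — never 7.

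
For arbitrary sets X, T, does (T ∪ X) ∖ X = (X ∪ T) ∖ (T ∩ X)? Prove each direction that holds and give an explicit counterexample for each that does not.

Reverse inclusion. This inclusion fails. Take X = {1}, T = ∅; then 1 ∈ (X ∪ T) ∖ (T ∩ X) but 1 ∉ (T ∪ X) ∖ X.

Forward inclusion. Let x ∈ (T ∪ X) ∖ X. Then x ∈ T and x ∉ X, from which x ∈ (X ∪ T) ∖ (T ∩ X).

(⊆) holds; (⊇) fails.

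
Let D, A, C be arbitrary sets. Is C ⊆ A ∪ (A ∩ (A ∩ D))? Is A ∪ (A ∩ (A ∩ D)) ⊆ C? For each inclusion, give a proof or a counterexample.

(⟹) This inclusion fails. Take D = ∅, A = ∅, C = {1}; then 1 ∈ C but 1 ∉ A ∪ (A ∩ (A ∩ D)).

(⟸) This inclusion fails. Take D = ∅, A = {1}, C = ∅; then 1 ∈ A ∪ (A ∩ (A ∩ D)) but 1 ∉ C.

Neither inclusion holds.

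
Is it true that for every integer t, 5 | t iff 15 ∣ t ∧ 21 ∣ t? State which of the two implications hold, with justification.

(⇒) This fails: take t = 5. Certainly 5 ∣ 5, but 15 ∤ 5.

(⇐) Suppose 15 ∣ t and 21 ∣ t. Any common multiple of 15 and 21 is a multiple of their lcm; here lcm(15, 21) = 15·21/gcd(15, 21) = 315/3 = 105, so 105 ∣ t. Since 5 ∣ 105, it follows that 5 ∣ t.

Only the converse holds.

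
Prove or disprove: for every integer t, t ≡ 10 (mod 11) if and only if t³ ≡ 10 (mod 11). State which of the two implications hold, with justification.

Forward direction. Suppose t ≡ 10 (mod 11). Write t = 11j + 10. Then (11j + 10)³ = 1331j³ + 3630j² + 3300j + 1000 = 11(121j³ + 330j² + 300j + 90) + 10, so t³ ≡ 10 (mod 11).

Converse. For the converse, argue contrapositively. If t ≢ 10 (mod 11), then t is congruent to one of 0, 1, 2, 3, 4, 5, 6, 7, 8, 9 modulo 11, and these give t³ ≡ 0, 1, 8, 5, 9, 4, 7, 2, 6, 3 respectively — never 10.

Both directions hold; the statement is true.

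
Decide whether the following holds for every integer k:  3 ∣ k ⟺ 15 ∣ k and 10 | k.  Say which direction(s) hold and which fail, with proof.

(→) This fails: take k = 3. Certainly 3 ∣ 3, but 15 ∤ 3.

(←) Suppose 15 ∣ k and 10 ∣ k. Any common multiple of 15 and 10 is a multiple of their lcm; here lcm(15, 10) = 15·10/gcd(15, 10) = 150/5 = 30, so 30 ∣ k. Since 3 ∣ 30, it follows that 3 ∣ k.

Only the reverse direction holds.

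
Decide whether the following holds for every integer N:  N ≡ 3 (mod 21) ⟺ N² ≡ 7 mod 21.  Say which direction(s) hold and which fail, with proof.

(⇒) fails and (⇐) fails.

Forward direction. This fails: take N = 3. Then 3 ≡ 3 (mod 21), but 3² = 9 ≡ 9 (mod 21), not 7.

Converse. This fails: take N = 7. Then 7² = 49 ≡ 7 (mod 21), yet 7 ≡ 7 (mod 21), not 3.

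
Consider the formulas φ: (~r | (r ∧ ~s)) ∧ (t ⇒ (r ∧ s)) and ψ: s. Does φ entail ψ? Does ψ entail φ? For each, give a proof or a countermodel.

Neither implication holds.

Forward direction. This fails. Under s = F, r = F, t = F, the left side is true but the right side is false.

Converse. This fails. Under s = T, r = T, t = F, the left side is false but the right side is true.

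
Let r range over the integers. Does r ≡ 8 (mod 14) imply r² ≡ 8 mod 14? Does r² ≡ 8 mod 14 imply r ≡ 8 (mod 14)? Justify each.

[⇒] Suppose r ≡ 8 (mod 14). Write r = 14j + 8. Then (14j + 8)² = 196j² + 224j + 64 = 14(14j² + 16j + 4) + 8, so r² ≡ 8 (mod 14).

[⇐] This fails: take r = 6. Then 6² = 36 ≡ 8 (mod 14), yet 6 ≡ 6 (mod 14), not 8.

Only the forward direction holds.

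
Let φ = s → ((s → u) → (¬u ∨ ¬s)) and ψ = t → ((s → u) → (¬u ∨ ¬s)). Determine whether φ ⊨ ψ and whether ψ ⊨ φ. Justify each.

Not equivalent: only (⇒) holds.

(←) This fails. Under t = F, s = T, u = T, the left side is false but the right side is true.

(→) Assume the antecedent. If s is true, the antecedent forces (t = F, s = T, u = F) or (t = T, s = T, u = F), and t → ((s → u) → (¬u ∨ ¬s)) holds there. If s is false, t → ((s → u) → (¬u ∨ ¬s)) reduces to true regardless of the other variables. Either way t → ((s → u) → (¬u ∨ ¬s)) holds.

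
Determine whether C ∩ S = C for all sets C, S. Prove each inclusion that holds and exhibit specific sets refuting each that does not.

(⊆) Let x ∈ C ∩ S. Then x ∈ C ∩ S, from which x ∈ C.

(⊇) This inclusion fails. Take C = {1}, S = ∅; then 1 ∈ C but 1 ∉ C ∩ S.

The sets are not equal: only the forward inclusion holds.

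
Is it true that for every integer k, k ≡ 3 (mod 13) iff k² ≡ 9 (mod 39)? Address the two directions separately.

Forward direction. This fails: take k = 16. Then 16 ≡ 3 (mod 13), but 16² = 256 ≡ 22 (mod 39), not 9.

Converse. This fails: take k = 36. Then 36² = 1296 ≡ 9 (mod 39), yet 36 ≡ 10 (mod 13), not 3.

Neither direction holds.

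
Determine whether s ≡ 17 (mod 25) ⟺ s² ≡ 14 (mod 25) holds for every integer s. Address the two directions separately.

(←) This fails: take s = 8. Then 8² = 64 ≡ 14 (mod 25), yet 8 ≡ 8 (mod 25), not 17.

(→) Suppose s ≡ 17 (mod 25). Write s = 25j + 17. Then (25j + 17)² = 625j² + 850j + 289 = 25(25j² + 34j + 11) + 14, so s² ≡ 14 (mod 25).

(⇒) holds; (⇐) fails.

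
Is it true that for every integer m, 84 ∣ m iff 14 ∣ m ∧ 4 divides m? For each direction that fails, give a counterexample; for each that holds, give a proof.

Only the forward direction holds.

[⇒] If 84 ∣ m, write m = 84q. Since 84 = 6·14, m = 14·(6q), so 14 ∣ m; and since 84 = 21·4, m = 4·(21q), so 4 ∣ m.

[⇐] This fails: take m = 28. Both 14 ∣ 28 and 4 ∣ 28, yet 28 is not a multiple of 84 (since 28 = 0·84 + 28), so 84 ∤ 28.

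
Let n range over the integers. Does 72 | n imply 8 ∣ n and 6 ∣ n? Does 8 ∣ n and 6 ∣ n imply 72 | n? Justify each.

[⇐] This fails: take n = 24. Both 8 ∣ 24 and 6 ∣ 24, yet 24 is not a multiple of 72 (since 24 = 0·72 + 24), so 72 ∤ 24.

[⇒] If 72 ∣ n, write n = 72q. Since 72 = 9·8, n = 8·(9q), so 8 ∣ n; and since 72 = 12·6, n = 6·(12q), so 6 ∣ n.

(⇒) holds; (⇐) fails.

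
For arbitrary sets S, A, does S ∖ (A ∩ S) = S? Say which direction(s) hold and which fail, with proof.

(⊆) holds; (⊇) fails.

(⟸) This inclusion fails. Take S = {1}, A = {1}; then 1 ∈ S but 1 ∉ S ∖ (A ∩ S).

(⟹) Let x ∈ S ∖ (A ∩ S). Then x ∈ S and x ∉ A, from which x ∈ S.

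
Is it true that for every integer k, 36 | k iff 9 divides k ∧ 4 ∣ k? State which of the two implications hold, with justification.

Both directions hold.

Forward direction. If 36 ∣ k, write k = 36q. Since 36 = 4·9, k = 9·(4q), so 9 ∣ k; and since 36 = 9·4, k = 4·(9q), so 4 ∣ k.

Converse. Suppose 9 ∣ k and 4 ∣ k. Any common multiple of 9 and 4 is a multiple of their lcm; here gcd(9, 4) = 1, so lcm(9, 4) = 9·4 = 36, so 36 ∣ k.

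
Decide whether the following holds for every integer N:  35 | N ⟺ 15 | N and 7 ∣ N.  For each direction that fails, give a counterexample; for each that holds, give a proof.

[⇐] Suppose 15 ∣ N and 7 ∣ N. Any common multiple of 15 and 7 is a multiple of their lcm; here gcd(15, 7) = 1, so lcm(15, 7) = 15·7 = 105, so 105 ∣ N. Since 35 ∣ 105, it follows that 35 ∣ N.

[⇒] This fails: take N = 35. Certainly 35 ∣ 35, but 15 ∤ 35.

Not equivalent: only (⇐) holds.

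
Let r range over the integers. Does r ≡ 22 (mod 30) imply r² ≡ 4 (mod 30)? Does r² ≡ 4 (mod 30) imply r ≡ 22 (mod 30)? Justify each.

The forward direction holds; the converse fails.

(←) This fails: take r = 2. Then 2² = 4 ≡ 4 (mod 30), yet 2 ≡ 2 (mod 30), not 22.

(→) Suppose r ≡ 22 (mod 30). Write r = 30j + 22. Then (30j + 22)² = 900j² + 1320j + 484 = 30(30j² + 44j + 16) + 4, so r² ≡ 4 (mod 30).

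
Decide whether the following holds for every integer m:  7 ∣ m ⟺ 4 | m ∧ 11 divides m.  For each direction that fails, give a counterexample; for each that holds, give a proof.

(⇒) This fails: take m = 7. Certainly 7 ∣ 7, but 4 ∤ 7.

(⇐) This fails: take m = 44. Both 4 ∣ 44 and 11 ∣ 44, yet 44 is not a multiple of 7 (since 44 = 6·7 + 2), so 7 ∤ 44.

Neither direction holds.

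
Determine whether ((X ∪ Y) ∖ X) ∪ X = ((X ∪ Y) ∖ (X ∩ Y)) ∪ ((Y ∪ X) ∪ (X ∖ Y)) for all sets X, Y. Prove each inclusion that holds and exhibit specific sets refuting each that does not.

The two sets are equal.

Forward inclusion. Let x ∈ ((X ∪ Y) ∖ X) ∪ X. Then either x ∈ X and x ∉ Y; or x ∈ Y and x ∉ X; or x ∈ X ∩ Y. In each case x ∈ ((X ∪ Y) ∖ (X ∩ Y)) ∪ ((Y ∪ X) ∪ (X ∖ Y)), so ((X ∪ Y) ∖ X) ∪ X ⊆ ((X ∪ Y) ∖ (X ∩ Y)) ∪ ((Y ∪ X) ∪ (X ∖ Y)).

Reverse inclusion. Let x ∈ ((X ∪ Y) ∖ (X ∩ Y)) ∪ ((Y ∪ X) ∪ (X ∖ Y)). Then either x ∈ X and x ∉ Y; or x ∈ Y and x ∉ X; or x ∈ X ∩ Y. In each case x ∈ ((X ∪ Y) ∖ X) ∪ X, so ((X ∪ Y) ∖ (X ∩ Y)) ∪ ((Y ∪ X) ∪ (X ∖ Y)) ⊆ ((X ∪ Y) ∖ X) ∪ X.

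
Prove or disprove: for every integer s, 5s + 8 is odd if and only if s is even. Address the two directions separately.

(⇒) This fails: s = 1 gives 5s + 8 = 13, which is odd, but 1 is odd, not even.

(⇐) This also fails: s = 2 is even, but 5s + 8 = 18 is even, not odd.

Neither implication holds.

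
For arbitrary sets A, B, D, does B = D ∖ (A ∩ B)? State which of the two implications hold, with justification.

Neither inclusion holds.

Forward inclusion. This inclusion fails. Take A = ∅, B = {1}, D = ∅; then 1 ∈ B but 1 ∉ D ∖ (A ∩ B).

Reverse inclusion. This inclusion fails. Take A = ∅, B = ∅, D = {1}; then 1 ∈ D ∖ (A ∩ B) but 1 ∉ B.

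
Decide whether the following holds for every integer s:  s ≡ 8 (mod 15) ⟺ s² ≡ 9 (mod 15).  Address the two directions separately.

Neither direction holds.

(→) This fails: take s = 8. Then 8 ≡ 8 (mod 15), but 8² = 64 ≡ 4 (mod 15), not 9.

(←) This fails: take s = 3. Then 3² = 9 ≡ 9 (mod 15), yet 3 ≡ 3 (mod 15), not 8.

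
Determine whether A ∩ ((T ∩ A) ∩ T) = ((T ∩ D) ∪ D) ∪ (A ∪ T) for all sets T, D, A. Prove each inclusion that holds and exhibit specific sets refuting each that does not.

(⊇) This inclusion fails. Take T = {1}, D = ∅, A = ∅; then 1 ∈ ((T ∩ D) ∪ D) ∪ (A ∪ T) but 1 ∉ A ∩ ((T ∩ A) ∩ T).

(⊆) Let x ∈ A ∩ ((T ∩ A) ∩ T). Then either x ∈ T ∩ A and x ∉ D; or x ∈ T ∩ D ∩ A. In each case x ∈ ((T ∩ D) ∪ D) ∪ (A ∪ T), so A ∩ ((T ∩ A) ∩ T) ⊆ ((T ∩ D) ∪ D) ∪ (A ∪ T).

Only the forward inclusion holds.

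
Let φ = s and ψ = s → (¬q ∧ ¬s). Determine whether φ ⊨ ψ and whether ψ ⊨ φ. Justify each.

Neither implication holds.

[⇒] This fails. Under s = T, q = F, the left side is true but the right side is false.

[⇐] This fails. Under s = F, q = F, the left side is false but the right side is true.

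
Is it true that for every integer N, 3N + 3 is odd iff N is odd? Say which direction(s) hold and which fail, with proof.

Forward direction. This fails: N = 0 gives 3N + 3 = 3, which is odd, but 0 is even, not odd.

Converse. This also fails: N = 1 is odd, but 3N + 3 = 6 is even, not odd.

Neither implication holds.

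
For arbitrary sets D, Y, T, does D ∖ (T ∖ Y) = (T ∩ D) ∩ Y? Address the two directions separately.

(⊆) This inclusion fails. Take D = {1}, Y = ∅, T = ∅; then 1 ∈ D ∖ (T ∖ Y) but 1 ∉ (T ∩ D) ∩ Y.

(⊇) Let x ∈ (T ∩ D) ∩ Y. Then x ∈ D ∩ Y ∩ T, from which x ∈ D ∖ (T ∖ Y).

(⊆) fails; (⊇) holds.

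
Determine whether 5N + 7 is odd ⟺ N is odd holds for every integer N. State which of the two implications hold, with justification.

[⇒] This fails: N = 2 gives 5N + 7 = 17, which is odd, but 2 is even, not odd.

[⇐] This also fails: N = 7 is odd, but 5N + 7 = 42 is even, not odd.

Neither direction holds.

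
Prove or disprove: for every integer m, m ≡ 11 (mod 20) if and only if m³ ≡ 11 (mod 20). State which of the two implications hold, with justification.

Equivalent; both directions hold.

(⇒) Suppose m ≡ 11 (mod 20). Write m = 20j + 11. Then (20j + 11)³ = 8000j³ + 13200j² + 7260j + 1331 = 20(400j³ + 660j² + 363j + 66) + 11, so m³ ≡ 11 (mod 20).

(⇐) Conversely, suppose m³ ≡ 11 (mod 20). The only residue r in {0, …, 19} with r³ ≡ 11 (mod 20) is r = 11, so m ≡ 11 (mod 20).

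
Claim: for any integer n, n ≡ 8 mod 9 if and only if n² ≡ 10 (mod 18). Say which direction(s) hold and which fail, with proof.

[⇒] This fails: take n = 17. Then 17 ≡ 8 (mod 9), but 17² = 289 ≡ 1 (mod 18), not 10.

[⇐] This fails: take n = 10. Then 10² = 100 ≡ 10 (mod 18), yet 10 ≡ 1 (mod 9), not 8.

Both directions fail.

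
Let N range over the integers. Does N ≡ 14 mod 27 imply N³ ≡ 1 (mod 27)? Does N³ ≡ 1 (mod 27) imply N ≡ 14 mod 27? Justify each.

Neither direction holds.

(→) This fails: take N = 14. Then 14 ≡ 14 (mod 27), but 14³ = 2744 ≡ 17 (mod 27), not 1.

(←) This fails: take N = 1. Then 1³ = 1 ≡ 1 (mod 27), yet 1 ≡ 1 (mod 27), not 14.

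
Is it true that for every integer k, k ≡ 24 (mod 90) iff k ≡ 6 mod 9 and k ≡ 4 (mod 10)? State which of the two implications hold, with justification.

The biconditional holds.

(⟹) Suppose k ≡ 24 (mod 90); write k = 90j + 24. Since 9 ∣ 90, reducing mod 9 gives k ≡ 24 ≡ 6 (mod 9); since 10 ∣ 90, reducing mod 10 gives k ≡ 24 ≡ 4 (mod 10).

(⟸) Conversely, if k ≡ 6 (mod 9) and k ≡ 4 (mod 10), then by the Chinese remainder theorem k ≡ 24 (mod 90). This is exactly k ≡ 24 (mod 90).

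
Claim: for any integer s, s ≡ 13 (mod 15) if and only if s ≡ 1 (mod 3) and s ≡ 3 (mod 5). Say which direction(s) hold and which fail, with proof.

[⇒] Suppose s ≡ 13 (mod 15); write s = 15j + 13. Since 3 ∣ 15, reducing mod 3 gives s ≡ 13 ≡ 1 (mod 3); since 5 ∣ 15, reducing mod 5 gives s ≡ 13 ≡ 3 (mod 5).

[⇐] Conversely, if s ≡ 1 (mod 3) and s ≡ 3 (mod 5), then by the Chinese remainder theorem s ≡ 13 (mod 15). This is exactly s ≡ 13 (mod 15).

Both directions hold.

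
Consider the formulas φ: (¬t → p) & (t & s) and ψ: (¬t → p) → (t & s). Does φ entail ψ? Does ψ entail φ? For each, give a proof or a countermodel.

(⟹) Assume the antecedent. If p is true, the antecedent forces (p = T, s = T, t = T), and (¬t → p) → (t & s) holds there. If p is false, the antecedent forces (p = F, s = T, t = T), and (¬t → p) → (t & s) holds there. Either way (¬t → p) → (t & s) holds.

(⟸) This fails. Under p = F, s = F, t = F, the left side is false but the right side is true.

Only the forward direction holds.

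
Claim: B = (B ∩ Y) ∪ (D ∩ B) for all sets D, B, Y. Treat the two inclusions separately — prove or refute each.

The sets are not equal: only the reverse inclusion holds.

(⊆) This inclusion fails. Take D = ∅, B = {1}, Y = ∅; then 1 ∈ B but 1 ∉ (B ∩ Y) ∪ (D ∩ B).

(⊇) Let x ∈ (B ∩ Y) ∪ (D ∩ B). Then either x ∈ D ∩ B and x ∉ Y; or x ∈ B ∩ Y and x ∉ D; or x ∈ D ∩ B ∩ Y. In each case x ∈ B, so (B ∩ Y) ∪ (D ∩ B) ⊆ B.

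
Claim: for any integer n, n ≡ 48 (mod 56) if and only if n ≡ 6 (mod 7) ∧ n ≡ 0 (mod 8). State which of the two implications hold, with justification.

(⇐) If n ≡ 6 (mod 7) and n ≡ 0 (mod 8), then by the Chinese remainder theorem n ≡ 48 (mod 56). This is exactly n ≡ 48 (mod 56).

(⇒) Suppose n ≡ 48 (mod 56); write n = 56j + 48. Since 7 ∣ 56, reducing mod 7 gives n ≡ 48 ≡ 6 (mod 7); since 8 ∣ 56, reducing mod 8 gives n ≡ 48 ≡ 0 (mod 8).

The biconditional holds.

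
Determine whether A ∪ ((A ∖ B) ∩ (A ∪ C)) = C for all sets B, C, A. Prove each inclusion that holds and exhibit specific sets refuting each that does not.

(⊆) fails and (⊇) fails.

Forward inclusion. This inclusion fails. Take B = ∅, C = ∅, A = {1}; then 1 ∈ A ∪ ((A ∖ B) ∩ (A ∪ C)) but 1 ∉ C.

Reverse inclusion. This inclusion fails. Take B = ∅, C = {1}, A = ∅; then 1 ∈ C but 1 ∉ A ∪ ((A ∖ B) ∩ (A ∪ C)).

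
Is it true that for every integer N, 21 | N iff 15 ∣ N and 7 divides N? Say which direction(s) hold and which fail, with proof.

(⇒) This fails: take N = 21. Certainly 21 ∣ 21, but 15 ∤ 21.

(⇐) Suppose 15 ∣ N and 7 ∣ N. Any common multiple of 15 and 7 is a multiple of their lcm; here gcd(15, 7) = 1, so lcm(15, 7) = 15·7 = 105, so 105 ∣ N. Since 21 ∣ 105, it follows that 21 ∣ N.

Only the reverse direction holds.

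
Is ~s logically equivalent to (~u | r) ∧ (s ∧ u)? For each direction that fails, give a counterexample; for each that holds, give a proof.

(⟹) This fails. Under r = F, u = F, s = F, the left side is true but the right side is false.

(⟸) This fails. Under r = T, u = T, s = T, the left side is false but the right side is true.

Neither implication holds.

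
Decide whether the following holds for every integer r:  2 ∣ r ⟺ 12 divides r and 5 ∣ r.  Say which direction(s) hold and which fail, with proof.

(→) This fails: take r = 2. Certainly 2 ∣ 2, but 12 ∤ 2.

(←) Suppose 12 ∣ r and 5 ∣ r. Any common multiple of 12 and 5 is a multiple of their lcm; here gcd(12, 5) = 1, so lcm(12, 5) = 12·5 = 60, so 60 ∣ r. Since 2 ∣ 60, it follows that 2 ∣ r.

Only the converse holds.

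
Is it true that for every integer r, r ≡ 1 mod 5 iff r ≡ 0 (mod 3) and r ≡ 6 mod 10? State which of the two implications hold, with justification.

Forward direction. This fails: r = 1 gives 1 ≡ 1 (mod 5) but 1 ≡ 1 (mod 3), so the conjunction on the right does not hold.

Converse. If r ≡ 0 (mod 3) and r ≡ 6 (mod 10), then by the Chinese remainder theorem r ≡ 6 (mod 30). Since 6 ≡ 1 (mod 5) and 5 ∣ 30, we get r ≡ 1 (mod 5).

Not equivalent: only (⇐) holds.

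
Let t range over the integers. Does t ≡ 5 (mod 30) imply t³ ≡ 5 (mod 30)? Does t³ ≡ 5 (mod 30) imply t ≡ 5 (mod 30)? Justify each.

(⟹) Suppose t ≡ 5 (mod 30). Write t = 30j + 5. Then (30j + 5)³ = 27000j³ + 13500j² + 2250j + 125 = 30(900j³ + 450j² + 75j + 4) + 5, so t³ ≡ 5 (mod 30).

(⟸) Conversely, suppose t³ ≡ 5 (mod 30). The only residue r in {0, …, 29} with r³ ≡ 5 (mod 30) is r = 5, so t ≡ 5 (mod 30).

Equivalent; both directions hold.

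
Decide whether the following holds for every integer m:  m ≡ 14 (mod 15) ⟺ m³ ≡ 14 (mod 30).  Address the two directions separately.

Converse. The residues r modulo 30 with r³ ≡ 14 (mod 30) are exactly {14}, and each is ≡ 14 (mod 15).

Forward direction. This fails: take m = 29. Then 29 ≡ 14 (mod 15), but 29³ = 24389 ≡ 29 (mod 30), not 14.

(⇒) fails; (⇐) holds.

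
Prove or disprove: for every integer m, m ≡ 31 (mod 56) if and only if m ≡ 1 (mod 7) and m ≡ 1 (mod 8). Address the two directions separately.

(→) This fails: m = 31 gives 31 ≡ 31 (mod 56) but 31 ≡ 3 (mod 7), so the conjunction on the right does not hold.

(←) This fails: m = 1 satisfies both congruences on the right (1 ≡ 1 mod 7 and 1 ≡ 1 mod 8) yet 1 ≡ 1 (mod 56), not 31.

(⇒) fails and (⇐) fails.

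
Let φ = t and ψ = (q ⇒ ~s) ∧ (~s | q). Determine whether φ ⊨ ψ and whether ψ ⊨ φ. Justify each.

Neither direction holds.

(⇒) This fails. Under q = F, s = T, t = T, the left side is true but the right side is false.

(⇐) This fails. Under q = F, s = F, t = F, the left side is false but the right side is true.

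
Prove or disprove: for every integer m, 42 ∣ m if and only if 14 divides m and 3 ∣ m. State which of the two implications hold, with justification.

Equivalent; both directions hold.

(⟸) Suppose 14 ∣ m and 3 ∣ m. Any common multiple of 14 and 3 is a multiple of their lcm; here gcd(14, 3) = 1, so lcm(14, 3) = 14·3 = 42, so 42 ∣ m.

(⟹) If 42 ∣ m, write m = 42q. Since 42 = 3·14, m = 14·(3q), so 14 ∣ m; and since 42 = 14·3, m = 3·(14q), so 3 ∣ m.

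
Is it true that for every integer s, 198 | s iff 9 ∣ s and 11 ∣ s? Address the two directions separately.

Only the forward implication holds.

(⇒) If 198 ∣ s, write s = 198q. Since 198 = 22·9, s = 9·(22q), so 9 ∣ s; and since 198 = 18·11, s = 11·(18q), so 11 ∣ s.

(⇐) This fails: take s = 99. Both 9 ∣ 99 and 11 ∣ 99, yet 99 is not a multiple of 198 (since 99 = 0·198 + 99), so 198 ∤ 99.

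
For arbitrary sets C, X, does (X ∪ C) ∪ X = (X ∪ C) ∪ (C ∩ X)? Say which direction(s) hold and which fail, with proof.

(⊆) Let x ∈ (X ∪ C) ∪ X. Then either x ∈ C and x ∉ X; or x ∈ X and x ∉ C; or x ∈ C ∩ X. In each case x ∈ (X ∪ C) ∪ (C ∩ X), so (X ∪ C) ∪ X ⊆ (X ∪ C) ∪ (C ∩ X).

(⊇) Let x ∈ (X ∪ C) ∪ (C ∩ X). Then either x ∈ C and x ∉ X; or x ∈ X and x ∉ C; or x ∈ C ∩ X. In each case x ∈ (X ∪ C) ∪ X, so (X ∪ C) ∪ (C ∩ X) ⊆ (X ∪ C) ∪ X.

The two sets are equal.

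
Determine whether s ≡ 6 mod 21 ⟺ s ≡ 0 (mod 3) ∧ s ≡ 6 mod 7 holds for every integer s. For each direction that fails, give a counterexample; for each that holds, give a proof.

(⟹) Suppose s ≡ 6 (mod 21); write s = 21j + 6. Since 3 ∣ 21, reducing mod 3 gives s ≡ 6 ≡ 0 (mod 3); since 7 ∣ 21, reducing mod 7 gives s ≡ 6 (mod 7).

(⟸) Conversely, if s ≡ 0 (mod 3) and s ≡ 6 (mod 7), then by the Chinese remainder theorem s ≡ 6 (mod 21). This is exactly s ≡ 6 (mod 21).

Both implications hold.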